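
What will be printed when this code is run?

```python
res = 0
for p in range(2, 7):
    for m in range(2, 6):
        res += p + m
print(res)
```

150

p=2,m=2: res = 0+4 = 4
p=2,m=3: res = 4+5 = 9
p=2,m=4: res = 9+6 = 15
p=2,m=5: res = 15+7 = 22
p=3,m=2: res = 22+5 = 27
p=3,m=3: res = 27+6 = 33
p=3,m=4: res = 33+7 = 40
p=3,m=5: res = 40+8 = 48
p=4,m=2: res = 48+6 = 54
p=4,m=3: res = 54+7 = 61
p=4,m=4: res = 61+8 = 69
p=4,m=5: res = 69+9 = 78
p=5,m=2: res = 78+7 = 85
p=5,m=3: res = 85+8 = 93
p=5,m=4: res = 93+9 = 102
p=5,m=5: res = 102+10 = 112
p=6,m=2: res = 112+8 = 120
p=6,m=3: res = 120+9 = 129
p=6,m=4: res = 129+10 = 139
p=6,m=5: res = 139+11 = 150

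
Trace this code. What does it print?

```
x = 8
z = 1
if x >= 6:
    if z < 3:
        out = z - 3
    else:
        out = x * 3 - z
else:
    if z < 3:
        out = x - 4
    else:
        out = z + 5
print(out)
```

-2

x=8, z=1
x >= 6 is True; z < 3 is True
→ out = z - 3 = -2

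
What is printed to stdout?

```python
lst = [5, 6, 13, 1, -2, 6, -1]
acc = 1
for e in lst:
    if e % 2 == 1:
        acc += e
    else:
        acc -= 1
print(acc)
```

e=5: odd, acc = 1+5 = 6
e=6: not odd, acc = 6-1 = 5
e=13: odd, acc = 5+13 = 18
e=1: odd, acc = 18+1 = 19
e=-2: not odd, acc = 19-1 = 18
e=6: not odd, acc = 18-1 = 17
e=-1: odd, acc = 17+(-1) = 16

16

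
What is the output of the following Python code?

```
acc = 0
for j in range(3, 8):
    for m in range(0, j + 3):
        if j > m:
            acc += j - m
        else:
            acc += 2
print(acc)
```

110

j=3,m=0: 3>0, acc = 0+3 = 3
j=3,m=1: 3>1, acc = 3+2 = 5
j=3,m=2: 3>2, acc = 5+1 = 6
j=3,m=3: not 3>3, acc = 6+2 = 8
j=3,m=4: not 3>4, acc = 8+2 = 10
j=3,m=5: not 3>5, acc = 10+2 = 12
j=4,m=0: 4>0, acc = 12+4 = 16
j=4,m=1: 4>1, acc = 16+3 = 19
j=4,m=2: 4>2, acc = 19+2 = 21
j=4,m=3: 4>3, acc = 21+1 = 22
j=4,m=4: not 4>4, acc = 22+2 = 24
j=4,m=5: not 4>5, acc = 24+2 = 26
j=4,m=6: not 4>6, acc = 26+2 = 28
j=5,m=0: 5>0, acc = 28+5 = 33
j=5,m=1: 5>1, acc = 33+4 = 37
j=5,m=2: 5>2, acc = 37+3 = 40
j=5,m=3: 5>3, acc = 40+2 = 42
j=5,m=4: 5>4, acc = 42+1 = 43
j=5,m=5: not 5>5, acc = 43+2 = 45
j=5,m=6: not 5>6, acc = 45+2 = 47
j=5,m=7: not 5>7, acc = 47+2 = 49
j=6,m=0: 6>0, acc = 49+6 = 55
j=6,m=1: 6>1, acc = 55+5 = 60
j=6,m=2: 6>2, acc = 60+4 = 64
j=6,m=3: 6>3, acc = 64+3 = 67
j=6,m=4: 6>4, acc = 67+2 = 69
j=6,m=5: 6>5, acc = 69+1 = 70
j=6,m=6: not 6>6, acc = 70+2 = 72
j=6,m=7: not 6>7, acc = 72+2 = 74
j=6,m=8: not 6>8, acc = 74+2 = 76
j=7,m=0: 7>0, acc = 76+7 = 83
j=7,m=1: 7>1, acc = 83+6 = 89
j=7,m=2: 7>2, acc = 89+5 = 94
j=7,m=3: 7>3, acc = 94+4 = 98
j=7,m=4: 7>4, acc = 98+3 = 101
j=7,m=5: 7>5, acc = 101+2 = 103
j=7,m=6: 7>6, acc = 103+1 = 104
j=7,m=7: not 7>7, acc = 104+2 = 106
j=7,m=8: not 7>8, acc = 106+2 = 108
j=7,m=9: not 7>9, acc = 108+2 = 110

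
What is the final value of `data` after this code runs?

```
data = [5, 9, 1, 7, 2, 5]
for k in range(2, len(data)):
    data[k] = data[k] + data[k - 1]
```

k=2: data[2] = 1+9 = 10 → [5, 9, 10, 7, 2, 5]
k=3: data[3] = 7+10 = 17 → [5, 9, 10, 17, 2, 5]
k=4: data[4] = 2+17 = 19 → [5, 9, 10, 17, 19, 5]
k=5: data[5] = 5+19 = 24 → [5, 9, 10, 17, 19, 24]

[5, 9, 10, 17, 19, 24]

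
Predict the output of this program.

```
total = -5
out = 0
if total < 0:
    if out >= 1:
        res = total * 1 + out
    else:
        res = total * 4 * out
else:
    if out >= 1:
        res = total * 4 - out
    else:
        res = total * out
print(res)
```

total=-5, out=0
total < 0 is True; out >= 1 is False
→ res = total * 4 * out = 0

0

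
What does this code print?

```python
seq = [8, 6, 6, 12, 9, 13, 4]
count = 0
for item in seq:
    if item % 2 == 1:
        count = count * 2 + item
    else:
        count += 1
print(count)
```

48

item=8: not odd, count = 0+1 = 1
item=6: not odd, count = 1+1 = 2
item=6: not odd, count = 2+1 = 3
item=12: not odd, count = 3+1 = 4
item=9: odd, count = 4*2+9 = 17
item=13: odd, count = 17*2+13 = 47
item=4: not odd, count = 47+1 = 48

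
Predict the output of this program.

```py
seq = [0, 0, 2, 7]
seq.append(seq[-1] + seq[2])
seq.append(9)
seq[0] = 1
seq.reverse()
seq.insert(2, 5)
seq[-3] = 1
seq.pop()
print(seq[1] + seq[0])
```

18

append seq[-1]+seq[2] = 7+2 = 9 → [0, 0, 2, 7, 9]
append 9 → [0, 0, 2, 7, 9, 9]
seq[0] = 1 → [1, 0, 2, 7, 9, 9]
reverse → [9, 9, 7, 2, 0, 1]
insert 5 at 2 → [9, 9, 5, 7, 2, 0, 1]
seq[-3] = 1 → [9, 9, 5, 7, 1, 0, 1]
pop() removes 1 → [9, 9, 5, 7, 1, 0]
seq[1]+seq[0] = 9+9 = 18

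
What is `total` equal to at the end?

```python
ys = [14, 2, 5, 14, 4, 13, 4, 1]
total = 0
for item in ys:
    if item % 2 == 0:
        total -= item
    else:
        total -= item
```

-57

item=14: even, total = 0-14 = -14
item=2: even, total = (-14)-2 = -16
item=5: not even, total = (-16)-5 = -21
item=14: even, total = (-21)-14 = -35
item=4: even, total = (-35)-4 = -39
item=13: not even, total = (-39)-13 = -52
item=4: even, total = (-52)-4 = -56
item=1: not even, total = (-56)-1 = -57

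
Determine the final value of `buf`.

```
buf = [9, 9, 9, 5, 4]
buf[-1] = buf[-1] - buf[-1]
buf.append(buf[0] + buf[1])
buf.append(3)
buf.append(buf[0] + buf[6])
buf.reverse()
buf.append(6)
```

buf[-1] = buf[-1]-buf[-1] = 4-4 = 0 → [9, 9, 9, 5, 0]
append buf[0]+buf[1] = 9+9 = 18 → [9, 9, 9, 5, 0, 18]
append 3 → [9, 9, 9, 5, 0, 18, 3]
append buf[0]+buf[6] = 9+3 = 12 → [9, 9, 9, 5, 0, 18, 3, 12]
reverse → [12, 3, 18, 0, 5, 9, 9, 9]
append 6 → [12, 3, 18, 0, 5, 9, 9, 9, 6]

[12, 3, 18, 0, 5, 9, 9, 9, 6]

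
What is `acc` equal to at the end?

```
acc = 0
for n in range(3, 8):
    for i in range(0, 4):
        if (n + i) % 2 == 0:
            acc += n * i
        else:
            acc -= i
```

66

n=3,i=0: odd sum, acc = 0-0 = 0
n=3,i=1: even sum, acc = 0+3 = 3
n=3,i=2: odd sum, acc = 3-2 = 1
n=3,i=3: even sum, acc = 1+9 = 10
n=4,i=0: even sum, acc = 10+0 = 10
n=4,i=1: odd sum, acc = 10-1 = 9
n=4,i=2: even sum, acc = 9+8 = 17
n=4,i=3: odd sum, acc = 17-3 = 14
n=5,i=0: odd sum, acc = 14-0 = 14
n=5,i=1: even sum, acc = 14+5 = 19
n=5,i=2: odd sum, acc = 19-2 = 17
n=5,i=3: even sum, acc = 17+15 = 32
n=6,i=0: even sum, acc = 32+0 = 32
n=6,i=1: odd sum, acc = 32-1 = 31
n=6,i=2: even sum, acc = 31+12 = 43
n=6,i=3: odd sum, acc = 43-3 = 40
n=7,i=0: odd sum, acc = 40-0 = 40
n=7,i=1: even sum, acc = 40+7 = 47
n=7,i=2: odd sum, acc = 47-2 = 45
n=7,i=3: even sum, acc = 45+21 = 66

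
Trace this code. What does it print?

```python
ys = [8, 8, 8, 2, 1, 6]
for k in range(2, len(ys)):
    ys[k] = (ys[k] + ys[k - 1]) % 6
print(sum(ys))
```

k=2: ys[2] = (8+8)%6 = 4 → [8, 8, 4, 2, 1, 6]
k=3: ys[3] = (2+4)%6 = 0 → [8, 8, 4, 0, 1, 6]
k=4: ys[4] = (1+0)%6 = 1 → [8, 8, 4, 0, 1, 6]
k=5: ys[5] = (6+1)%6 = 1 → [8, 8, 4, 0, 1, 1]
sum = 22

22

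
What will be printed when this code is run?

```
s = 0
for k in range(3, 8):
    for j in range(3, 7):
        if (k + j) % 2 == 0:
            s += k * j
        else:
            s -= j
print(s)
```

k=3,j=3: even sum, s = 0+9 = 9
k=3,j=4: odd sum, s = 9-4 = 5
k=3,j=5: even sum, s = 5+15 = 20
k=3,j=6: odd sum, s = 20-6 = 14
k=4,j=3: odd sum, s = 14-3 = 11
k=4,j=4: even sum, s = 11+16 = 27
k=4,j=5: odd sum, s = 27-5 = 22
k=4,j=6: even sum, s = 22+24 = 46
k=5,j=3: even sum, s = 46+15 = 61
k=5,j=4: odd sum, s = 61-4 = 57
k=5,j=5: even sum, s = 57+25 = 82
k=5,j=6: odd sum, s = 82-6 = 76
k=6,j=3: odd sum, s = 76-3 = 73
k=6,j=4: even sum, s = 73+24 = 97
k=6,j=5: odd sum, s = 97-5 = 92
k=6,j=6: even sum, s = 92+36 = 128
k=7,j=3: even sum, s = 128+21 = 149
k=7,j=4: odd sum, s = 149-4 = 145
k=7,j=5: even sum, s = 145+35 = 180
k=7,j=6: odd sum, s = 180-6 = 174

174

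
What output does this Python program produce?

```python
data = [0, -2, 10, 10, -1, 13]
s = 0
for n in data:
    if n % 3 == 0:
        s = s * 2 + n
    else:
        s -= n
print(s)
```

n=0: %3==0, s = 0*2+0 = 0
n=-2: not %3==0, s = 0-(-2) = 2
n=10: not %3==0, s = 2-10 = -8
n=10: not %3==0, s = (-8)-10 = -18
n=-1: not %3==0, s = (-18)-(-1) = -17
n=13: not %3==0, s = (-17)-13 = -30

-30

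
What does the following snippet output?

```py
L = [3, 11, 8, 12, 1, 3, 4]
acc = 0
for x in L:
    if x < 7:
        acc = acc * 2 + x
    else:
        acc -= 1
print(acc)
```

x=3: <7, acc = 0*2+3 = 3
x=11: not <7, acc = 3-1 = 2
x=8: not <7, acc = 2-1 = 1
x=12: not <7, acc = 1-1 = 0
x=1: <7, acc = 0*2+1 = 1
x=3: <7, acc = 1*2+3 = 5
x=4: <7, acc = 5*2+4 = 14

14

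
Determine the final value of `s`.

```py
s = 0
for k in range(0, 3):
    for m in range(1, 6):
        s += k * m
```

45

k=0,m=1: s = 0+0 = 0
k=0,m=2: s = 0+0 = 0
k=0,m=3: s = 0+0 = 0
k=0,m=4: s = 0+0 = 0
k=0,m=5: s = 0+0 = 0
k=1,m=1: s = 0+1 = 1
k=1,m=2: s = 1+2 = 3
k=1,m=3: s = 3+3 = 6
k=1,m=4: s = 6+4 = 10
k=1,m=5: s = 10+5 = 15
k=2,m=1: s = 15+2 = 17
k=2,m=2: s = 17+4 = 21
k=2,m=3: s = 21+6 = 27
k=2,m=4: s = 27+8 = 35
k=2,m=5: s = 35+10 = 45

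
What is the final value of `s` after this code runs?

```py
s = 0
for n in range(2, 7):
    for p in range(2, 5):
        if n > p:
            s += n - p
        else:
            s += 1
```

25

n=2,p=2: not 2>2, s = 0+1 = 1
n=2,p=3: not 2>3, s = 1+1 = 2
n=2,p=4: not 2>4, s = 2+1 = 3
n=3,p=2: 3>2, s = 3+1 = 4
n=3,p=3: not 3>3, s = 4+1 = 5
n=3,p=4: not 3>4, s = 5+1 = 6
n=4,p=2: 4>2, s = 6+2 = 8
n=4,p=3: 4>3, s = 8+1 = 9
n=4,p=4: not 4>4, s = 9+1 = 10
n=5,p=2: 5>2, s = 10+3 = 13
n=5,p=3: 5>3, s = 13+2 = 15
n=5,p=4: 5>4, s = 15+1 = 16
n=6,p=2: 6>2, s = 16+4 = 20
n=6,p=3: 6>3, s = 20+3 = 23
n=6,p=4: 6>4, s = 23+2 = 25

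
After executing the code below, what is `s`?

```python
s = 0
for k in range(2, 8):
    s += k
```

k=2: s = 0+2 = 2
k=3: s = 2+3 = 5
k=4: s = 5+4 = 9
k=5: s = 9+5 = 14
k=6: s = 14+6 = 20
k=7: s = 20+7 = 27

27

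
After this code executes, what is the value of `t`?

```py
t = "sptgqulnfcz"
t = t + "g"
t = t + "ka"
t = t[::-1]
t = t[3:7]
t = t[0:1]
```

'z'

+ 'g' → 'sptgqulnfczg'
+ 'ka' → 'sptgqulnfczgka'
reverse → 'akgzcfnluqgtps'
slice [3:7] → 'zcfn'
slice [0:1] → 'z'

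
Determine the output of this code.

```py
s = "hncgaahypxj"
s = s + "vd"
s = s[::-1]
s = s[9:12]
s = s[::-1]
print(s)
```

ncg

+ 'vd' → 'hncgaahypxjvd'
reverse → 'dvjxpyhaagcnh'
slice [9:12] → 'gcn'
reverse → 'ncg'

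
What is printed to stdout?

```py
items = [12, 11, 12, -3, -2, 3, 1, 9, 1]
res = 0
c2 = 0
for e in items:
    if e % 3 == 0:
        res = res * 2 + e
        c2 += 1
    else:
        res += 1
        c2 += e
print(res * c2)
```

e=12: %3==0, res = 0*2+12 = 12; c2=1
e=11: not %3==0, res = 12+1 = 13; c2=12
e=12: %3==0, res = 13*2+12 = 38; c2=13
e=-3: %3==0, res = 38*2+(-3) = 73; c2=14
e=-2: not %3==0, res = 73+1 = 74; c2=12
e=3: %3==0, res = 74*2+3 = 151; c2=13
e=1: not %3==0, res = 151+1 = 152; c2=14
e=9: %3==0, res = 152*2+9 = 313; c2=15
e=1: not %3==0, res = 313+1 = 314; c2=16
res*c2 = 314*16 = 5024

5024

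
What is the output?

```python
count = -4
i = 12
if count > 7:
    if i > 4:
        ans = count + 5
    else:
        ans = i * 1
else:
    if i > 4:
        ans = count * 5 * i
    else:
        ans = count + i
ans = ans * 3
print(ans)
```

count=-4, i=12
count > 7 is False; i > 4 is True
→ ans = count * 5 * i = -240
ans = (-240)*3 = -720

-720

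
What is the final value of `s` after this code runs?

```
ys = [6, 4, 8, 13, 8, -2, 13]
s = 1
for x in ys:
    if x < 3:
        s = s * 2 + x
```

x=6: not <3
x=4: not <3
x=8: not <3
x=13: not <3
x=8: not <3
x=-2: <3, s = 1*2+(-2) = 0
x=13: not <3

0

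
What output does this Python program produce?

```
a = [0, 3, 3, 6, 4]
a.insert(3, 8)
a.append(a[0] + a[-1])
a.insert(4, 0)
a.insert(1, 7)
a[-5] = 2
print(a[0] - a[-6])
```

insert 8 at 3 → [0, 3, 3, 8, 6, 4]
append a[0]+a[-1] = 0+4 = 4 → [0, 3, 3, 8, 6, 4, 4]
insert 0 at 4 → [0, 3, 3, 8, 0, 6, 4, 4]
insert 7 at 1 → [0, 7, 3, 3, 8, 0, 6, 4, 4]
a[-5] = 2 → [0, 7, 3, 3, 2, 0, 6, 4, 4]
a[0]-a[-6] = 0-3 = -3

-3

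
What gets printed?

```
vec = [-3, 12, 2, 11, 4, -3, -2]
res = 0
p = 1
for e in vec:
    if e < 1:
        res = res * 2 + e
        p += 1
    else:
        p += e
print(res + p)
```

e=-3: <1, res = 0*2+(-3) = -3; p=2
e=12: not <1; p=14
e=2: not <1; p=16
e=11: not <1; p=27
e=4: not <1; p=31
e=-3: <1, res = (-3)*2+(-3) = -9; p=32
e=-2: <1, res = (-9)*2+(-2) = -20; p=33
res+p = (-20)+33 = 13

13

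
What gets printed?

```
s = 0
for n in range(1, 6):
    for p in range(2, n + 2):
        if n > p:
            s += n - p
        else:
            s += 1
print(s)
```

n=1,p=2: not 1>2, s = 0+1 = 1
n=2,p=2: not 2>2, s = 1+1 = 2
n=2,p=3: not 2>3, s = 2+1 = 3
n=3,p=2: 3>2, s = 3+1 = 4
n=3,p=3: not 3>3, s = 4+1 = 5
n=3,p=4: not 3>4, s = 5+1 = 6
n=4,p=2: 4>2, s = 6+2 = 8
n=4,p=3: 4>3, s = 8+1 = 9
n=4,p=4: not 4>4, s = 9+1 = 10
n=4,p=5: not 4>5, s = 10+1 = 11
n=5,p=2: 5>2, s = 11+3 = 14
n=5,p=3: 5>3, s = 14+2 = 16
n=5,p=4: 5>4, s = 16+1 = 17
n=5,p=5: not 5>5, s = 17+1 = 18
n=5,p=6: not 5>6, s = 18+1 = 19

19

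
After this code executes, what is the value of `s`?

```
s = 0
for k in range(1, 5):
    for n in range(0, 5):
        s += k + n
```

90

k=1,n=0: s = 0+1 = 1
k=1,n=1: s = 1+2 = 3
k=1,n=2: s = 3+3 = 6
k=1,n=3: s = 6+4 = 10
k=1,n=4: s = 10+5 = 15
k=2,n=0: s = 15+2 = 17
k=2,n=1: s = 17+3 = 20
k=2,n=2: s = 20+4 = 24
k=2,n=3: s = 24+5 = 29
k=2,n=4: s = 29+6 = 35
k=3,n=0: s = 35+3 = 38
k=3,n=1: s = 38+4 = 42
k=3,n=2: s = 42+5 = 47
k=3,n=3: s = 47+6 = 53
k=3,n=4: s = 53+7 = 60
k=4,n=0: s = 60+4 = 64
k=4,n=1: s = 64+5 = 69
k=4,n=2: s = 69+6 = 75
k=4,n=3: s = 75+7 = 82
k=4,n=4: s = 82+8 = 90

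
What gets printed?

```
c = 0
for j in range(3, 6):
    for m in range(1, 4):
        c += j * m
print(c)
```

72

j=3,m=1: c = 0+3 = 3
j=3,m=2: c = 3+6 = 9
j=3,m=3: c = 9+9 = 18
j=4,m=1: c = 18+4 = 22
j=4,m=2: c = 22+8 = 30
j=4,m=3: c = 30+12 = 42
j=5,m=1: c = 42+5 = 47
j=5,m=2: c = 47+10 = 57
j=5,m=3: c = 57+15 = 72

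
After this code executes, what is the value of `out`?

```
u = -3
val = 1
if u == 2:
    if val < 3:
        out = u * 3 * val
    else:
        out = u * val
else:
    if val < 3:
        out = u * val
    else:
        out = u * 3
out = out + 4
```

u=-3, val=1
u == 2 is False; val < 3 is True
→ out = u * val = -3
out = (-3)+4 = 1

1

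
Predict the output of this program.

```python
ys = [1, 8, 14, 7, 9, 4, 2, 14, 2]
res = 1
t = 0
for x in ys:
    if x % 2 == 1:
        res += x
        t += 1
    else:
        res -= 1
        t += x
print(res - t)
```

-35

x=1: odd, res = 1+1 = 2; t=1
x=8: not odd, res = 2-1 = 1; t=9
x=14: not odd, res = 1-1 = 0; t=23
x=7: odd, res = 0+7 = 7; t=24
x=9: odd, res = 7+9 = 16; t=25
x=4: not odd, res = 16-1 = 15; t=29
x=2: not odd, res = 15-1 = 14; t=31
x=14: not odd, res = 14-1 = 13; t=45
x=2: not odd, res = 13-1 = 12; t=47
res-t = 12-47 = -35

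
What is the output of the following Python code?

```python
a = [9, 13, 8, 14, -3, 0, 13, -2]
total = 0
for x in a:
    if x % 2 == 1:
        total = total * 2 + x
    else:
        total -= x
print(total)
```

x=9: odd, total = 0*2+9 = 9
x=13: odd, total = 9*2+13 = 31
x=8: not odd, total = 31-8 = 23
x=14: not odd, total = 23-14 = 9
x=-3: odd, total = 9*2+(-3) = 15
x=0: not odd, total = 15-0 = 15
x=13: odd, total = 15*2+13 = 43
x=-2: not odd, total = 43-(-2) = 45

45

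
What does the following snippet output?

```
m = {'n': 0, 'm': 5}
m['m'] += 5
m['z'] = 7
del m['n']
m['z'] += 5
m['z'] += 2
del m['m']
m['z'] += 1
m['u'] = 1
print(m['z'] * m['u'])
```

15

m['m'] = 5+5 = 10 → {'n': 0, 'm': 10}
m['z'] = 7 → {'n': 0, 'm': 10, 'z': 7}
del 'n' → {'m': 10, 'z': 7}
m['z'] = 7+5 = 12 → {'m': 10, 'z': 12}
m['z'] = 12+2 = 14 → {'m': 10, 'z': 14}
del 'm' → {'z': 14}
m['z'] = 14+1 = 15 → {'z': 15}
m['u'] = 1 → {'z': 15, 'u': 1}
m['z']*m['u'] = 15*1 = 15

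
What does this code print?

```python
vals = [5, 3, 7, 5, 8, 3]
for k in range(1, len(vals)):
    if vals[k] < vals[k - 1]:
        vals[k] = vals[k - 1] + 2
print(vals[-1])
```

k=1: 3<5, vals[1] = 5+2 = 7 → [5, 7, 7, 5, 8, 3]
k=2: 7>=7, unchanged → [5, 7, 7, 5, 8, 3]
k=3: 5<7, vals[3] = 7+2 = 9 → [5, 7, 7, 9, 8, 3]
k=4: 8<9, vals[4] = 9+2 = 11 → [5, 7, 7, 9, 11, 3]
k=5: 3<11, vals[5] = 11+2 = 13 → [5, 7, 7, 9, 11, 13]

13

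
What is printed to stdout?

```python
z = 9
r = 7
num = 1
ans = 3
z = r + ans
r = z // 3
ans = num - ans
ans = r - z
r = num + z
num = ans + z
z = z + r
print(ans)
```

z = 7+3 = 10
r = 10//3 = 3
ans = 1-3 = -2
ans = 3-10 = -7
r = 1+10 = 11
num = (-7)+10 = 3
z = 10+11 = 21

-7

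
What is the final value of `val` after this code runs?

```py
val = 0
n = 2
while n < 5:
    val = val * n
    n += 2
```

0

n=2: val = 0*2 = 0
n=4: val = 0*4 = 0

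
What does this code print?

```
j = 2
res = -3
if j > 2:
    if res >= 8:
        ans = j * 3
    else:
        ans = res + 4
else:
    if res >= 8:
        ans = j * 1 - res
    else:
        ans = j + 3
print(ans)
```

j=2, res=-3
j > 2 is False; res >= 8 is False
→ ans = j + 3 = 5

5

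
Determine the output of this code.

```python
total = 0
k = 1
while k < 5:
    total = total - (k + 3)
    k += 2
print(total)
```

-10

k=1: total = 0-4 = -4
k=3: total = (-4)-6 = -10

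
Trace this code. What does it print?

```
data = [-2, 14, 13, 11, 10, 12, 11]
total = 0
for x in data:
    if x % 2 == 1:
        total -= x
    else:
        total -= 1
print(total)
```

-39

x=-2: not odd, total = 0-1 = -1
x=14: not odd, total = (-1)-1 = -2
x=13: odd, total = (-2)-13 = -15
x=11: odd, total = (-15)-11 = -26
x=10: not odd, total = (-26)-1 = -27
x=12: not odd, total = (-27)-1 = -28
x=11: odd, total = (-28)-11 = -39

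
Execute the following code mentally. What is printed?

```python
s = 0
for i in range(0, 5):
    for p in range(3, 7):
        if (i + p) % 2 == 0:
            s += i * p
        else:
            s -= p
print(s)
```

i=0,p=3: odd sum, s = 0-3 = -3
i=0,p=4: even sum, s = (-3)+0 = -3
i=0,p=5: odd sum, s = (-3)-5 = -8
i=0,p=6: even sum, s = (-8)+0 = -8
i=1,p=3: even sum, s = (-8)+3 = -5
i=1,p=4: odd sum, s = (-5)-4 = -9
i=1,p=5: even sum, s = (-9)+5 = -4
i=1,p=6: odd sum, s = (-4)-6 = -10
i=2,p=3: odd sum, s = (-10)-3 = -13
i=2,p=4: even sum, s = (-13)+8 = -5
i=2,p=5: odd sum, s = (-5)-5 = -10
i=2,p=6: even sum, s = (-10)+12 = 2
i=3,p=3: even sum, s = 2+9 = 11
i=3,p=4: odd sum, s = 11-4 = 7
i=3,p=5: even sum, s = 7+15 = 22
i=3,p=6: odd sum, s = 22-6 = 16
i=4,p=3: odd sum, s = 16-3 = 13
i=4,p=4: even sum, s = 13+16 = 29
i=4,p=5: odd sum, s = 29-5 = 24
i=4,p=6: even sum, s = 24+24 = 48

48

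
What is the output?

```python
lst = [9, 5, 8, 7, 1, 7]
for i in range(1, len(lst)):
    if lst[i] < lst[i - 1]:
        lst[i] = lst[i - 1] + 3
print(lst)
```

i=1: 5<9, lst[1] = 9+3 = 12 → [9, 12, 8, 7, 1, 7]
i=2: 8<12, lst[2] = 12+3 = 15 → [9, 12, 15, 7, 1, 7]
i=3: 7<15, lst[3] = 15+3 = 18 → [9, 12, 15, 18, 1, 7]
i=4: 1<18, lst[4] = 18+3 = 21 → [9, 12, 15, 18, 21, 7]
i=5: 7<21, lst[5] = 21+3 = 24 → [9, 12, 15, 18, 21, 24]

[9, 12, 15, 18, 21, 24]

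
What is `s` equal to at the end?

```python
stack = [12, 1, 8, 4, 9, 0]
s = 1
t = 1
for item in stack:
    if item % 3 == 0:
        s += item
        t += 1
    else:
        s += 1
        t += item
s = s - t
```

8

item=12: %3==0, s = 1+12 = 13; t=2
item=1: not %3==0, s = 13+1 = 14; t=3
item=8: not %3==0, s = 14+1 = 15; t=11
item=4: not %3==0, s = 15+1 = 16; t=15
item=9: %3==0, s = 16+9 = 25; t=16
item=0: %3==0, s = 25+0 = 25; t=17
s-t = 25-17 = 8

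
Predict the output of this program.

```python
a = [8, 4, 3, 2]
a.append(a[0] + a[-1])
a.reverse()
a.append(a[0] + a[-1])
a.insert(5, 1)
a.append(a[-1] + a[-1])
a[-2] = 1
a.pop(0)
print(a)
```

append a[0]+a[-1] = 8+2 = 10 → [8, 4, 3, 2, 10]
reverse → [10, 2, 3, 4, 8]
append a[0]+a[-1] = 10+8 = 18 → [10, 2, 3, 4, 8, 18]
insert 1 at 5 → [10, 2, 3, 4, 8, 1, 18]
append a[-1]+a[-1] = 18+18 = 36 → [10, 2, 3, 4, 8, 1, 18, 36]
a[-2] = 1 → [10, 2, 3, 4, 8, 1, 1, 36]
pop(0) removes 10 → [2, 3, 4, 8, 1, 1, 36]

[2, 3, 4, 8, 1, 1, 36]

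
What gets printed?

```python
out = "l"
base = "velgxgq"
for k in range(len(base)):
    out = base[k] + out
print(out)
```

k=0: prepend 'v' → 'vl'
k=1: prepend 'e' → 'evl'
k=2: prepend 'l' → 'levl'
k=3: prepend 'g' → 'glevl'
k=4: prepend 'x' → 'xglevl'
k=5: prepend 'g' → 'gxglevl'
k=6: prepend 'q' → 'qgxglevl'

qgxglevl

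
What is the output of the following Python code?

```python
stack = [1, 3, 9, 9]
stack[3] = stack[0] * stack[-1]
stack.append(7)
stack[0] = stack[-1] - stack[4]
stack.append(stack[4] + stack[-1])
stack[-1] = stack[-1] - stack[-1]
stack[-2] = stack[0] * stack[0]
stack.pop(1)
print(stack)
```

[0, 9, 9, 0, 0]

stack[3] = stack[0]*stack[-1] = 1*9 = 9 → [1, 3, 9, 9]
append 7 → [1, 3, 9, 9, 7]
stack[0] = stack[-1]-stack[4] = 7-7 = 0 → [0, 3, 9, 9, 7]
append stack[4]+stack[-1] = 7+7 = 14 → [0, 3, 9, 9, 7, 14]
stack[-1] = stack[-1]-stack[-1] = 14-14 = 0 → [0, 3, 9, 9, 7, 0]
stack[-2] = stack[0]*stack[0] = 0*0 = 0 → [0, 3, 9, 9, 0, 0]
pop(1) removes 3 → [0, 9, 9, 0, 0]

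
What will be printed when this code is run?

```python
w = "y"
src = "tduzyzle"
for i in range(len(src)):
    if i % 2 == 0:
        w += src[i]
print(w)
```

i=0: add 't' → 'yt'
i=1: skip
i=2: add 'u' → 'ytu'
i=3: skip
i=4: add 'y' → 'ytuy'
i=5: skip
i=6: add 'l' → 'ytuyl'
i=7: skip

ytuyl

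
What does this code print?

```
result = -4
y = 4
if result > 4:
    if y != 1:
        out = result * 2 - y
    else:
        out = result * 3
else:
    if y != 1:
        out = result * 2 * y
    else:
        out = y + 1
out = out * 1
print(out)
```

result=-4, y=4
result > 4 is False; y != 1 is True
→ out = result * 2 * y = -32
out = (-32)*1 = -32

-32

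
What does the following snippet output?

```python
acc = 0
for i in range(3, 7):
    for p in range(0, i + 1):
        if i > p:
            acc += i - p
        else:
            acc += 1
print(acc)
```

56

i=3,p=0: 3>0, acc = 0+3 = 3
i=3,p=1: 3>1, acc = 3+2 = 5
i=3,p=2: 3>2, acc = 5+1 = 6
i=3,p=3: not 3>3, acc = 6+1 = 7
i=4,p=0: 4>0, acc = 7+4 = 11
i=4,p=1: 4>1, acc = 11+3 = 14
i=4,p=2: 4>2, acc = 14+2 = 16
i=4,p=3: 4>3, acc = 16+1 = 17
i=4,p=4: not 4>4, acc = 17+1 = 18
i=5,p=0: 5>0, acc = 18+5 = 23
i=5,p=1: 5>1, acc = 23+4 = 27
i=5,p=2: 5>2, acc = 27+3 = 30
i=5,p=3: 5>3, acc = 30+2 = 32
i=5,p=4: 5>4, acc = 32+1 = 33
i=5,p=5: not 5>5, acc = 33+1 = 34
i=6,p=0: 6>0, acc = 34+6 = 40
i=6,p=1: 6>1, acc = 40+5 = 45
i=6,p=2: 6>2, acc = 45+4 = 49
i=6,p=3: 6>3, acc = 49+3 = 52
i=6,p=4: 6>4, acc = 52+2 = 54
i=6,p=5: 6>5, acc = 54+1 = 55
i=6,p=6: not 6>6, acc = 55+1 = 56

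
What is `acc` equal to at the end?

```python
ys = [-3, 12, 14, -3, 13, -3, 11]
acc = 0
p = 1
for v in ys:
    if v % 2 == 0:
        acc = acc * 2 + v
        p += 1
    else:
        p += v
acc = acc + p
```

v=-3: not even; p=-2
v=12: even, acc = 0*2+12 = 12; p=-1
v=14: even, acc = 12*2+14 = 38; p=0
v=-3: not even; p=-3
v=13: not even; p=10
v=-3: not even; p=7
v=11: not even; p=18
acc+p = 38+18 = 56

56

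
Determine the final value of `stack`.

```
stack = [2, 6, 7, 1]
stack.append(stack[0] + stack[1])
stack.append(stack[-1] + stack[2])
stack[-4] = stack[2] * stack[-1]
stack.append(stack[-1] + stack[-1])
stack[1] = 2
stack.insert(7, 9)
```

append stack[0]+stack[1] = 2+6 = 8 → [2, 6, 7, 1, 8]
append stack[-1]+stack[2] = 8+7 = 15 → [2, 6, 7, 1, 8, 15]
stack[-4] = stack[2]*stack[-1] = 7*15 = 105 → [2, 6, 105, 1, 8, 15]
append stack[-1]+stack[-1] = 15+15 = 30 → [2, 6, 105, 1, 8, 15, 30]
stack[1] = 2 → [2, 2, 105, 1, 8, 15, 30]
insert 9 at 7 → [2, 2, 105, 1, 8, 15, 30, 9]

[2, 2, 105, 1, 8, 15, 30, 9]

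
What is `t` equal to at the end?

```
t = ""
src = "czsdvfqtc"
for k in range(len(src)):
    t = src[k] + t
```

k=0: prepend 'c' → 'c'
k=1: prepend 'z' → 'zc'
k=2: prepend 's' → 'szc'
k=3: prepend 'd' → 'dszc'
k=4: prepend 'v' → 'vdszc'
k=5: prepend 'f' → 'fvdszc'
k=6: prepend 'q' → 'qfvdszc'
k=7: prepend 't' → 'tqfvdszc'
k=8: prepend 'c' → 'ctqfvdszc'

'ctqfvdszc'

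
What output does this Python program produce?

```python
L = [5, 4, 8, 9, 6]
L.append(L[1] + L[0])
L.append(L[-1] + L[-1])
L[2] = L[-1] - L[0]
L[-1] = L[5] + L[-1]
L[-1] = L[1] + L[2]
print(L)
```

append L[1]+L[0] = 4+5 = 9 → [5, 4, 8, 9, 6, 9]
append L[-1]+L[-1] = 9+9 = 18 → [5, 4, 8, 9, 6, 9, 18]
L[2] = L[-1]-L[0] = 18-5 = 13 → [5, 4, 13, 9, 6, 9, 18]
L[-1] = L[5]+L[-1] = 9+18 = 27 → [5, 4, 13, 9, 6, 9, 27]
L[-1] = L[1]+L[2] = 4+13 = 17 → [5, 4, 13, 9, 6, 9, 17]

[5, 4, 13, 9, 6, 9, 17]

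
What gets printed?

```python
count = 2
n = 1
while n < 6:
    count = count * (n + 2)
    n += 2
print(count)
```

n=1: count = 2*3 = 6
n=3: count = 6*5 = 30
n=5: count = 30*7 = 210

210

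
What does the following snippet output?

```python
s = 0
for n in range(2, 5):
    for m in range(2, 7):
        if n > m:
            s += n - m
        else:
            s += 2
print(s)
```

28

n=2,m=2: not 2>2, s = 0+2 = 2
n=2,m=3: not 2>3, s = 2+2 = 4
n=2,m=4: not 2>4, s = 4+2 = 6
n=2,m=5: not 2>5, s = 6+2 = 8
n=2,m=6: not 2>6, s = 8+2 = 10
n=3,m=2: 3>2, s = 10+1 = 11
n=3,m=3: not 3>3, s = 11+2 = 13
n=3,m=4: not 3>4, s = 13+2 = 15
n=3,m=5: not 3>5, s = 15+2 = 17
n=3,m=6: not 3>6, s = 17+2 = 19
n=4,m=2: 4>2, s = 19+2 = 21
n=4,m=3: 4>3, s = 21+1 = 22
n=4,m=4: not 4>4, s = 22+2 = 24
n=4,m=5: not 4>5, s = 24+2 = 26
n=4,m=6: not 4>6, s = 26+2 = 28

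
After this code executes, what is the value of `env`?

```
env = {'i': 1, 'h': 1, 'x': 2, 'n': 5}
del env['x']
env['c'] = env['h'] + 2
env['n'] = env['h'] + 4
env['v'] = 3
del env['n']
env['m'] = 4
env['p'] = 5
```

{'i': 1, 'h': 1, 'c': 3, 'v': 3, 'm': 4, 'p': 5}

del 'x' → {'i': 1, 'h': 1, 'n': 5}
env['c'] = env['h']+2 = 3 → {'i': 1, 'h': 1, 'n': 5, 'c': 3}
env['n'] = env['h']+4 = 5 → {'i': 1, 'h': 1, 'n': 5, 'c': 3}
env['v'] = 3 → {'i': 1, 'h': 1, 'n': 5, 'c': 3, 'v': 3}
del 'n' → {'i': 1, 'h': 1, 'c': 3, 'v': 3}
env['m'] = 4 → {'i': 1, 'h': 1, 'c': 3, 'v': 3, 'm': 4}
env['p'] = 5 → {'i': 1, 'h': 1, 'c': 3, 'v': 3, 'm': 4, 'p': 5}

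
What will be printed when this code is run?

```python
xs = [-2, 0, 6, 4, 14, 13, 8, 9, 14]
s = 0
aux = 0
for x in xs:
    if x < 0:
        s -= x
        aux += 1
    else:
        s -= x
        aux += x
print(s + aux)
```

x=-2: <0, s = 0-(-2) = 2; aux=1
x=0: not <0, s = 2-0 = 2; aux=1
x=6: not <0, s = 2-6 = -4; aux=7
x=4: not <0, s = (-4)-4 = -8; aux=11
x=14: not <0, s = (-8)-14 = -22; aux=25
x=13: not <0, s = (-22)-13 = -35; aux=38
x=8: not <0, s = (-35)-8 = -43; aux=46
x=9: not <0, s = (-43)-9 = -52; aux=55
x=14: not <0, s = (-52)-14 = -66; aux=69
s+aux = (-66)+69 = 3

3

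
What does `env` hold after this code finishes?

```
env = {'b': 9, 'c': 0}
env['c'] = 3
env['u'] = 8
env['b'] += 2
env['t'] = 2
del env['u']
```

env['c'] = 3 → {'b': 9, 'c': 3}
env['u'] = 8 → {'b': 9, 'c': 3, 'u': 8}
env['b'] = 9+2 = 11 → {'b': 11, 'c': 3, 'u': 8}
env['t'] = 2 → {'b': 11, 'c': 3, 'u': 8, 't': 2}
del 'u' → {'b': 11, 'c': 3, 't': 2}

{'b': 11, 'c': 3, 't': 2}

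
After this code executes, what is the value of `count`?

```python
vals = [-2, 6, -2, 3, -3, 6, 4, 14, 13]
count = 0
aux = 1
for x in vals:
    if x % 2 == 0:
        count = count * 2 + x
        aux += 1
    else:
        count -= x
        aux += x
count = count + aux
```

x=-2: even, count = 0*2+(-2) = -2; aux=2
x=6: even, count = (-2)*2+6 = 2; aux=3
x=-2: even, count = 2*2+(-2) = 2; aux=4
x=3: not even, count = 2-3 = -1; aux=7
x=-3: not even, count = (-1)-(-3) = 2; aux=4
x=6: even, count = 2*2+6 = 10; aux=5
x=4: even, count = 10*2+4 = 24; aux=6
x=14: even, count = 24*2+14 = 62; aux=7
x=13: not even, count = 62-13 = 49; aux=20
count+aux = 49+20 = 69

69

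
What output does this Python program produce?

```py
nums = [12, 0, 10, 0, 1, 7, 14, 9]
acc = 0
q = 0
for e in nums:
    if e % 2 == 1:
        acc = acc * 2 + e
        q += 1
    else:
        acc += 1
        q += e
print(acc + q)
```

e=12: not odd, acc = 0+1 = 1; q=12
e=0: not odd, acc = 1+1 = 2; q=12
e=10: not odd, acc = 2+1 = 3; q=22
e=0: not odd, acc = 3+1 = 4; q=22
e=1: odd, acc = 4*2+1 = 9; q=23
e=7: odd, acc = 9*2+7 = 25; q=24
e=14: not odd, acc = 25+1 = 26; q=38
e=9: odd, acc = 26*2+9 = 61; q=39
acc+q = 61+39 = 100

100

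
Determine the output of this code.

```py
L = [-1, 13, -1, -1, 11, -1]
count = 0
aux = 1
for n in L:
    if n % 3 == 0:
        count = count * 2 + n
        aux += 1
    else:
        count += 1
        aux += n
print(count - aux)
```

-15

n=-1: not %3==0, count = 0+1 = 1; aux=0
n=13: not %3==0, count = 1+1 = 2; aux=13
n=-1: not %3==0, count = 2+1 = 3; aux=12
n=-1: not %3==0, count = 3+1 = 4; aux=11
n=11: not %3==0, count = 4+1 = 5; aux=22
n=-1: not %3==0, count = 5+1 = 6; aux=21
count-aux = 6-21 = -15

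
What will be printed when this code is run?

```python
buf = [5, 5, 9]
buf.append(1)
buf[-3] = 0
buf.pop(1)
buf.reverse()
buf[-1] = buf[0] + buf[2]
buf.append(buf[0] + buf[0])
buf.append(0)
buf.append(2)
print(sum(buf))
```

20

append 1 → [5, 5, 9, 1]
buf[-3] = 0 → [5, 0, 9, 1]
pop(1) removes 0 → [5, 9, 1]
reverse → [1, 9, 5]
buf[-1] = buf[0]+buf[2] = 1+5 = 6 → [1, 9, 6]
append buf[0]+buf[0] = 1+1 = 2 → [1, 9, 6, 2]
append 0 → [1, 9, 6, 2, 0]
append 2 → [1, 9, 6, 2, 0, 2]
sum = 20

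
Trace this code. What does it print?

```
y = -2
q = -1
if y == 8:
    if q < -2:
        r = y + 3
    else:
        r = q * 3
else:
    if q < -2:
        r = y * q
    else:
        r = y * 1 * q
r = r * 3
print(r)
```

6

y=-2, q=-1
y == 8 is False; q < -2 is False
→ r = y * 1 * q = 2
r = 2*3 = 6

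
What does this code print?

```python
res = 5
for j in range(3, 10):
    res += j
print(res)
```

47

j=3: res = 5+3 = 8
j=4: res = 8+4 = 12
j=5: res = 12+5 = 17
j=6: res = 17+6 = 23
j=7: res = 23+7 = 30
j=8: res = 30+8 = 38
j=9: res = 38+9 = 47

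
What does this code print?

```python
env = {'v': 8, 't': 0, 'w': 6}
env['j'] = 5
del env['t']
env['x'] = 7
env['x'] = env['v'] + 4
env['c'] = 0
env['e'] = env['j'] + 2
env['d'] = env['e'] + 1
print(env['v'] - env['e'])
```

1

env['j'] = 5 → {'v': 8, 't': 0, 'w': 6, 'j': 5}
del 't' → {'v': 8, 'w': 6, 'j': 5}
env['x'] = 7 → {'v': 8, 'w': 6, 'j': 5, 'x': 7}
env['x'] = env['v']+4 = 12 → {'v': 8, 'w': 6, 'j': 5, 'x': 12}
env['c'] = 0 → {'v': 8, 'w': 6, 'j': 5, 'x': 12, 'c': 0}
env['e'] = env['j']+2 = 7 → {'v': 8, 'w': 6, 'j': 5, 'x': 12, 'c': 0, 'e': 7}
env['d'] = env['e']+1 = 8 → {'v': 8, 'w': 6, 'j': 5, 'x': 12, 'c': 0, 'e': 7, 'd': 8}
env['v']-env['e'] = 8-7 = 1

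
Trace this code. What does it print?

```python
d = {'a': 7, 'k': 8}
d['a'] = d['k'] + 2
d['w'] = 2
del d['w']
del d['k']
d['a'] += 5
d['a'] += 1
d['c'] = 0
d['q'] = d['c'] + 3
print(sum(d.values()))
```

d['a'] = d['k']+2 = 10 → {'a': 10, 'k': 8}
d['w'] = 2 → {'a': 10, 'k': 8, 'w': 2}
del 'w' → {'a': 10, 'k': 8}
del 'k' → {'a': 10}
d['a'] = 10+5 = 15 → {'a': 15}
d['a'] = 15+1 = 16 → {'a': 16}
d['c'] = 0 → {'a': 16, 'c': 0}
d['q'] = d['c']+3 = 3 → {'a': 16, 'c': 0, 'q': 3}
sum of values = 19

19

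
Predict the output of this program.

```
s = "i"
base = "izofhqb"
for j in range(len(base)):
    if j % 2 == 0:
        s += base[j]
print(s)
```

j=0: add 'i' → 'ii'
j=1: skip
j=2: add 'o' → 'iio'
j=3: skip
j=4: add 'h' → 'iioh'
j=5: skip
j=6: add 'b' → 'iiohb'

iiohb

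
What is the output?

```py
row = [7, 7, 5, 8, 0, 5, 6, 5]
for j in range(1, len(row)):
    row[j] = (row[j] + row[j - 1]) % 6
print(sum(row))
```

j=1: row[1] = (7+7)%6 = 2 → [7, 2, 5, 8, 0, 5, 6, 5]
j=2: row[2] = (5+2)%6 = 1 → [7, 2, 1, 8, 0, 5, 6, 5]
j=3: row[3] = (8+1)%6 = 3 → [7, 2, 1, 3, 0, 5, 6, 5]
j=4: row[4] = (0+3)%6 = 3 → [7, 2, 1, 3, 3, 5, 6, 5]
j=5: row[5] = (5+3)%6 = 2 → [7, 2, 1, 3, 3, 2, 6, 5]
j=6: row[6] = (6+2)%6 = 2 → [7, 2, 1, 3, 3, 2, 2, 5]
j=7: row[7] = (5+2)%6 = 1 → [7, 2, 1, 3, 3, 2, 2, 1]
sum = 21

21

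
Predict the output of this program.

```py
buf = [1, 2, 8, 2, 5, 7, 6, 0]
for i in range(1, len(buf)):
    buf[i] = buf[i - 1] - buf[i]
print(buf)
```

[1, -1, -9, -11, -16, -23, -29, -29]

i=1: buf[1] = 1-2 = -1 → [1, -1, 8, 2, 5, 7, 6, 0]
i=2: buf[2] = (-1)-8 = -9 → [1, -1, -9, 2, 5, 7, 6, 0]
i=3: buf[3] = (-9)-2 = -11 → [1, -1, -9, -11, 5, 7, 6, 0]
i=4: buf[4] = (-11)-5 = -16 → [1, -1, -9, -11, -16, 7, 6, 0]
i=5: buf[5] = (-16)-7 = -23 → [1, -1, -9, -11, -16, -23, 6, 0]
i=6: buf[6] = (-23)-6 = -29 → [1, -1, -9, -11, -16, -23, -29, 0]
i=7: buf[7] = (-29)-0 = -29 → [1, -1, -9, -11, -16, -23, -29, -29]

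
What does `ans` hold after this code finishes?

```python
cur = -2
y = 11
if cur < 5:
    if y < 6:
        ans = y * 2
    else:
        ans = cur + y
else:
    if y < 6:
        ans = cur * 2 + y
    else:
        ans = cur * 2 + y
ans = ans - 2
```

cur=-2, y=11
cur < 5 is True; y < 6 is False
→ ans = cur + y = 9
ans = 9-2 = 7

7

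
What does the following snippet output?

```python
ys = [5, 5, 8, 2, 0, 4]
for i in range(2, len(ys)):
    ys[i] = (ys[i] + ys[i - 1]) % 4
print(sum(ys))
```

i=2: ys[2] = (8+5)%4 = 1 → [5, 5, 1, 2, 0, 4]
i=3: ys[3] = (2+1)%4 = 3 → [5, 5, 1, 3, 0, 4]
i=4: ys[4] = (0+3)%4 = 3 → [5, 5, 1, 3, 3, 4]
i=5: ys[5] = (4+3)%4 = 3 → [5, 5, 1, 3, 3, 3]
sum = 20

20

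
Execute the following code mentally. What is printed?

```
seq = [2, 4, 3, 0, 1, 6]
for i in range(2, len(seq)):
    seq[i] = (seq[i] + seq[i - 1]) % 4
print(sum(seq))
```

i=2: seq[2] = (3+4)%4 = 3 → [2, 4, 3, 0, 1, 6]
i=3: seq[3] = (0+3)%4 = 3 → [2, 4, 3, 3, 1, 6]
i=4: seq[4] = (1+3)%4 = 0 → [2, 4, 3, 3, 0, 6]
i=5: seq[5] = (6+0)%4 = 2 → [2, 4, 3, 3, 0, 2]
sum = 14

14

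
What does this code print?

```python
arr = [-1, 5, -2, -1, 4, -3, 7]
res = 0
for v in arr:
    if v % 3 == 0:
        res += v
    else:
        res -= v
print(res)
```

v=-1: not %3==0, res = 0-(-1) = 1
v=5: not %3==0, res = 1-5 = -4
v=-2: not %3==0, res = (-4)-(-2) = -2
v=-1: not %3==0, res = (-2)-(-1) = -1
v=4: not %3==0, res = (-1)-4 = -5
v=-3: %3==0, res = (-5)+(-3) = -8
v=7: not %3==0, res = (-8)-7 = -15

-15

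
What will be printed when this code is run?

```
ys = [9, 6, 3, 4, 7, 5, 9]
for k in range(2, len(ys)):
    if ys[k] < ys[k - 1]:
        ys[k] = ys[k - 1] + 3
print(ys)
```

k=2: 3<6, ys[2] = 6+3 = 9 → [9, 6, 9, 4, 7, 5, 9]
k=3: 4<9, ys[3] = 9+3 = 12 → [9, 6, 9, 12, 7, 5, 9]
k=4: 7<12, ys[4] = 12+3 = 15 → [9, 6, 9, 12, 15, 5, 9]
k=5: 5<15, ys[5] = 15+3 = 18 → [9, 6, 9, 12, 15, 18, 9]
k=6: 9<18, ys[6] = 18+3 = 21 → [9, 6, 9, 12, 15, 18, 21]

[9, 6, 9, 12, 15, 18, 21]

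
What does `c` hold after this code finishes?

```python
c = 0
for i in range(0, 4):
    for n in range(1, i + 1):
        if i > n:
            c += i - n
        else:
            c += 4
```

i=1,n=1: not 1>1, c = 0+4 = 4
i=2,n=1: 2>1, c = 4+1 = 5
i=2,n=2: not 2>2, c = 5+4 = 9
i=3,n=1: 3>1, c = 9+2 = 11
i=3,n=2: 3>2, c = 11+1 = 12
i=3,n=3: not 3>3, c = 12+4 = 16

16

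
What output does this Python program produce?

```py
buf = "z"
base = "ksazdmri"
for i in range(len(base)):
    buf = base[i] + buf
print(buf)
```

irmdzaskz

i=0: prepend 'k' → 'kz'
i=1: prepend 's' → 'skz'
i=2: prepend 'a' → 'askz'
i=3: prepend 'z' → 'zaskz'
i=4: prepend 'd' → 'dzaskz'
i=5: prepend 'm' → 'mdzaskz'
i=6: prepend 'r' → 'rmdzaskz'
i=7: prepend 'i' → 'irmdzaskz'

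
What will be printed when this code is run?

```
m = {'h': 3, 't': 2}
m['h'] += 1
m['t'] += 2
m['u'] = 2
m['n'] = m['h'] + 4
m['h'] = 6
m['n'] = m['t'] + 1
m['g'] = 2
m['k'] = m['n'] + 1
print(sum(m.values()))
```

25

m['h'] = 3+1 = 4 → {'h': 4, 't': 2}
m['t'] = 2+2 = 4 → {'h': 4, 't': 4}
m['u'] = 2 → {'h': 4, 't': 4, 'u': 2}
m['n'] = m['h']+4 = 8 → {'h': 4, 't': 4, 'u': 2, 'n': 8}
m['h'] = 6 → {'h': 6, 't': 4, 'u': 2, 'n': 8}
m['n'] = m['t']+1 = 5 → {'h': 6, 't': 4, 'u': 2, 'n': 5}
m['g'] = 2 → {'h': 6, 't': 4, 'u': 2, 'n': 5, 'g': 2}
m['k'] = m['n']+1 = 6 → {'h': 6, 't': 4, 'u': 2, 'n': 5, 'g': 2, 'k': 6}
sum of values = 25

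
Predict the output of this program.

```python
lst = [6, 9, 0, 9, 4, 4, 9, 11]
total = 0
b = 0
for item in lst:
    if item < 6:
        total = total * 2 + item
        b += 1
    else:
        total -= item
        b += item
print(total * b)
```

-7708

item=6: not <6, total = 0-6 = -6; b=6
item=9: not <6, total = (-6)-9 = -15; b=15
item=0: <6, total = (-15)*2+0 = -30; b=16
item=9: not <6, total = (-30)-9 = -39; b=25
item=4: <6, total = (-39)*2+4 = -74; b=26
item=4: <6, total = (-74)*2+4 = -144; b=27
item=9: not <6, total = (-144)-9 = -153; b=36
item=11: not <6, total = (-153)-11 = -164; b=47
total*b = (-164)*47 = -7708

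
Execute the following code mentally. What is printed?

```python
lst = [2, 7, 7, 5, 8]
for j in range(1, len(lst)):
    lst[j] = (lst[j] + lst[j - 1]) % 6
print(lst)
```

j=1: lst[1] = (7+2)%6 = 3 → [2, 3, 7, 5, 8]
j=2: lst[2] = (7+3)%6 = 4 → [2, 3, 4, 5, 8]
j=3: lst[3] = (5+4)%6 = 3 → [2, 3, 4, 3, 8]
j=4: lst[4] = (8+3)%6 = 5 → [2, 3, 4, 3, 5]

[2, 3, 4, 3, 5]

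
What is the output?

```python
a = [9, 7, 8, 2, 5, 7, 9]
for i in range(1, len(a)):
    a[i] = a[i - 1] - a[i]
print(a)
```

[9, 2, -6, -8, -13, -20, -29]

i=1: a[1] = 9-7 = 2 → [9, 2, 8, 2, 5, 7, 9]
i=2: a[2] = 2-8 = -6 → [9, 2, -6, 2, 5, 7, 9]
i=3: a[3] = (-6)-2 = -8 → [9, 2, -6, -8, 5, 7, 9]
i=4: a[4] = (-8)-5 = -13 → [9, 2, -6, -8, -13, 7, 9]
i=5: a[5] = (-13)-7 = -20 → [9, 2, -6, -8, -13, -20, 9]
i=6: a[6] = (-20)-9 = -29 → [9, 2, -6, -8, -13, -20, -29]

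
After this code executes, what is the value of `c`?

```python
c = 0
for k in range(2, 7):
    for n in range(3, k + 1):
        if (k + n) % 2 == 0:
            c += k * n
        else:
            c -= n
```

110

k=3,n=3: even sum, c = 0+9 = 9
k=4,n=3: odd sum, c = 9-3 = 6
k=4,n=4: even sum, c = 6+16 = 22
k=5,n=3: even sum, c = 22+15 = 37
k=5,n=4: odd sum, c = 37-4 = 33
k=5,n=5: even sum, c = 33+25 = 58
k=6,n=3: odd sum, c = 58-3 = 55
k=6,n=4: even sum, c = 55+24 = 79
k=6,n=5: odd sum, c = 79-5 = 74
k=6,n=6: even sum, c = 74+36 = 110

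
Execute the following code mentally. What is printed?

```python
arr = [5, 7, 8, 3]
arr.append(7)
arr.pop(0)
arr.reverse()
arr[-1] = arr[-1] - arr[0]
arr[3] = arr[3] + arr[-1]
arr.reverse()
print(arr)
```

append 7 → [5, 7, 8, 3, 7]
pop(0) removes 5 → [7, 8, 3, 7]
reverse → [7, 3, 8, 7]
arr[-1] = arr[-1]-arr[0] = 7-7 = 0 → [7, 3, 8, 0]
arr[3] = arr[3]+arr[-1] = 0+0 = 0 → [7, 3, 8, 0]
reverse → [0, 8, 3, 7]

[0, 8, 3, 7]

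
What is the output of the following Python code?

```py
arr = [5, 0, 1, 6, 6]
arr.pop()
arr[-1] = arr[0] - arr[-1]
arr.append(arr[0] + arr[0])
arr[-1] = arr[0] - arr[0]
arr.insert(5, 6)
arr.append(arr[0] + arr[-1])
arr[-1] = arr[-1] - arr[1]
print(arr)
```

[5, 0, 1, -1, 0, 6, 11]

pop() removes 6 → [5, 0, 1, 6]
arr[-1] = arr[0]-arr[-1] = 5-6 = -1 → [5, 0, 1, -1]
append arr[0]+arr[0] = 5+5 = 10 → [5, 0, 1, -1, 10]
arr[-1] = arr[0]-arr[0] = 5-5 = 0 → [5, 0, 1, -1, 0]
insert 6 at 5 → [5, 0, 1, -1, 0, 6]
append arr[0]+arr[-1] = 5+6 = 11 → [5, 0, 1, -1, 0, 6, 11]
arr[-1] = arr[-1]-arr[1] = 11-0 = 11 → [5, 0, 1, -1, 0, 6, 11]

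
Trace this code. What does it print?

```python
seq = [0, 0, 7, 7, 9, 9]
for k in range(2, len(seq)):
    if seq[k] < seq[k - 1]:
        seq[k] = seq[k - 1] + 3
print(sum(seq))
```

k=2: 7>=0, unchanged → [0, 0, 7, 7, 9, 9]
k=3: 7>=7, unchanged → [0, 0, 7, 7, 9, 9]
k=4: 9>=7, unchanged → [0, 0, 7, 7, 9, 9]
k=5: 9>=9, unchanged → [0, 0, 7, 7, 9, 9]
sum = 32

32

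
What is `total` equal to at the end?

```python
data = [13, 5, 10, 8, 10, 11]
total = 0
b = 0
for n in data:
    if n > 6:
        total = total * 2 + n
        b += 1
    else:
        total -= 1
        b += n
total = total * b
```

n=13: >6, total = 0*2+13 = 13; b=1
n=5: not >6, total = 13-1 = 12; b=6
n=10: >6, total = 12*2+10 = 34; b=7
n=8: >6, total = 34*2+8 = 76; b=8
n=10: >6, total = 76*2+10 = 162; b=9
n=11: >6, total = 162*2+11 = 335; b=10
total*b = 335*10 = 3350

3350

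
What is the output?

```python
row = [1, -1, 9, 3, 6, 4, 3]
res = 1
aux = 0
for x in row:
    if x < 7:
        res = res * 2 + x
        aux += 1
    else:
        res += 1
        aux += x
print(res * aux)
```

x=1: <7, res = 1*2+1 = 3; aux=1
x=-1: <7, res = 3*2+(-1) = 5; aux=2
x=9: not <7, res = 5+1 = 6; aux=11
x=3: <7, res = 6*2+3 = 15; aux=12
x=6: <7, res = 15*2+6 = 36; aux=13
x=4: <7, res = 36*2+4 = 76; aux=14
x=3: <7, res = 76*2+3 = 155; aux=15
res*aux = 155*15 = 2325

2325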